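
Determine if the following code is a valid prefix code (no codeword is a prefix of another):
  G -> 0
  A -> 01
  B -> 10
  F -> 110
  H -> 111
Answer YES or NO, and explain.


Checking each pair (does one codeword prefix another?):
  G='0' vs A='01': prefix -- VIOLATION

NO -- this is NOT a valid prefix code. G (0) is a prefix of A (01).


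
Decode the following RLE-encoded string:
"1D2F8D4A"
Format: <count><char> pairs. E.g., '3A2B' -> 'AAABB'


Expanding each <count><char> pair:
  1D -> 'D'
  2F -> 'FF'
  8D -> 'DDDDDDDD'
  4A -> 'AAAA'

Decoded = DFFDDDDDDDDAAAA


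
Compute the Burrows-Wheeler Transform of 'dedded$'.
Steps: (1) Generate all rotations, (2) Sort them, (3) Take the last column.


Rotations (sorted):
  0: $dedded -> last char: d
  1: d$dedde -> last char: e
  2: dded$de -> last char: e
  3: ded$ded -> last char: d
  4: dedded$ -> last char: $
  5: ed$dedd -> last char: d
  6: edded$d -> last char: d


BWT = deed$dd


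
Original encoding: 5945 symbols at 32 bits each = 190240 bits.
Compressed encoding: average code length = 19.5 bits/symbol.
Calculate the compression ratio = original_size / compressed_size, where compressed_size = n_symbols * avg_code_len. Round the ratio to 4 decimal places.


original_size = n_symbols * orig_bits = 5945 * 32 = 190240 bits
compressed_size = n_symbols * avg_code_len = 5945 * 19.5 = 115927.5 bits
ratio = original_size / compressed_size = 190240 / 115927.5 = 1.641

Compression ratio = 1.641


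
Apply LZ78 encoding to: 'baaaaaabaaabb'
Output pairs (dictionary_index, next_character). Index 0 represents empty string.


LZ78 encoding steps:
Dictionary: {0: ''}
Step 1: w='' (idx 0), next='b' -> output (0, 'b'), add 'b' as idx 1
Step 2: w='' (idx 0), next='a' -> output (0, 'a'), add 'a' as idx 2
Step 3: w='a' (idx 2), next='a' -> output (2, 'a'), add 'aa' as idx 3
Step 4: w='aa' (idx 3), next='a' -> output (3, 'a'), add 'aaa' as idx 4
Step 5: w='b' (idx 1), next='a' -> output (1, 'a'), add 'ba' as idx 5
Step 6: w='aa' (idx 3), next='b' -> output (3, 'b'), add 'aab' as idx 6
Step 7: w='b' (idx 1), end of input -> output (1, '')


Encoded: [(0, 'b'), (0, 'a'), (2, 'a'), (3, 'a'), (1, 'a'), (3, 'b'), (1, '')]


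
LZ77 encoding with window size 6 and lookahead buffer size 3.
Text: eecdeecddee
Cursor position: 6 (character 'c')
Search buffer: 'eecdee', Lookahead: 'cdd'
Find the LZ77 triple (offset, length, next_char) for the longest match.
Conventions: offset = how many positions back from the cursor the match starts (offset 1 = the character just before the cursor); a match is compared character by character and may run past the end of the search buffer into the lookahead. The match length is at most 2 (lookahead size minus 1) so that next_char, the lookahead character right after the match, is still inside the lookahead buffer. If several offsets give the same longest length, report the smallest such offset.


Try each offset into the search buffer:
  offset=1 (pos 5, char 'e'): match length 0
  offset=2 (pos 4, char 'e'): match length 0
  offset=3 (pos 3, char 'd'): match length 0
  offset=4 (pos 2, char 'c'): match length 2
  offset=5 (pos 1, char 'e'): match length 0
  offset=6 (pos 0, char 'e'): match length 0
Longest match has length 2 at offset 4.
next_char = character at position 6 + 2 = 8 -> 'd'

Best match: offset=4, length=2 (matching 'cd' starting at position 2)
LZ77 triple: (4, 2, 'd')


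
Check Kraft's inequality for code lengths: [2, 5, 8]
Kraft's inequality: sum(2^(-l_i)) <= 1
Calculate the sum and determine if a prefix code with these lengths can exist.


Sum = 2^(-2) + 2^(-5) + 2^(-8)
    = 0.25 + 0.03125 + 0.00390625
    = 73/256 = 0.28515625
Since 0.28515625 <= 1, Kraft's inequality IS satisfied.
A prefix code with these lengths CAN exist.

Kraft sum = 0.28515625. Satisfied.


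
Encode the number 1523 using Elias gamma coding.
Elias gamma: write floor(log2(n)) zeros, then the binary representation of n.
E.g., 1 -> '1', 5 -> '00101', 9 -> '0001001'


num_bits = floor(log2(1523)) + 1 = 11
leading_zeros = num_bits - 1 = 10
binary(1523) = 10111110011

Elias gamma(1523) = '0000000000' + '10111110011' = 000000000010111110011 (21 bits)


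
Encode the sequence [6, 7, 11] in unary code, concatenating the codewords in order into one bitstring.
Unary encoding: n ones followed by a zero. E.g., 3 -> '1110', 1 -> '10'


Encode each number as n ones followed by a terminating 0:
  6 -> 1111110 (7 bits)
  7 -> 11111110 (8 bits)
  11 -> 111111111110 (12 bits)
Total length = 7 + 8 + 12 = 27 bits.

Unary([6, 7, 11]) = 111111011111110111111111110 (27 bits)


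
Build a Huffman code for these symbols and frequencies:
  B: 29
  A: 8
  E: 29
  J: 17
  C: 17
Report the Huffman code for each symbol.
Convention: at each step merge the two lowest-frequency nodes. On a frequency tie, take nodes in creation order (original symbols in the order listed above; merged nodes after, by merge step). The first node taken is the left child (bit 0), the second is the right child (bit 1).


Huffman tree construction:
Step 1: Merge A(8) + J(17) = 25
Step 2: Merge C(17) + (A+J)(25) = 42
Step 3: Merge B(29) + E(29) = 58
Step 4: Merge (C+(A+J))(42) + (B+E)(58) = 100
Read each symbol's code off the tree from the root (left child = 0, right child = 1).

Codes:
  B: 10 (length 2)
  A: 010 (length 3)
  E: 11 (length 2)
  J: 011 (length 3)
  C: 00 (length 2)
Average code length: 225/100 = 2.2500 bits/symbol


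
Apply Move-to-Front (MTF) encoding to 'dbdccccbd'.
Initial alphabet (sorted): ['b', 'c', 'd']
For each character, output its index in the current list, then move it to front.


MTF encoding:
'd': index 2 in ['b', 'c', 'd'] -> ['d', 'b', 'c']
'b': index 1 in ['d', 'b', 'c'] -> ['b', 'd', 'c']
'd': index 1 in ['b', 'd', 'c'] -> ['d', 'b', 'c']
'c': index 2 in ['d', 'b', 'c'] -> ['c', 'd', 'b']
'c': index 0 in ['c', 'd', 'b'] -> ['c', 'd', 'b']
'c': index 0 in ['c', 'd', 'b'] -> ['c', 'd', 'b']
'c': index 0 in ['c', 'd', 'b'] -> ['c', 'd', 'b']
'b': index 2 in ['c', 'd', 'b'] -> ['b', 'c', 'd']
'd': index 2 in ['b', 'c', 'd'] -> ['d', 'b', 'c']


Output: [2, 1, 1, 2, 0, 0, 0, 2, 2]


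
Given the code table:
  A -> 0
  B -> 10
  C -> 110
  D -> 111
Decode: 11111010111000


Decoding:
111 -> D
110 -> C
10 -> B
111 -> D
0 -> A
0 -> A
0 -> A


Result: DCBDAAA


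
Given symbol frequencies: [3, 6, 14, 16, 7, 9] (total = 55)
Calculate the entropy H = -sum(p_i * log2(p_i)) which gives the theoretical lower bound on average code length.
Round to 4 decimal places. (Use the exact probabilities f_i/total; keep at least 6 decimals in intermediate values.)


Per-symbol terms -p_i * log2(p_i) with p_i = f_i/55:
  p = 3/55 = 0.054545: log2(p) = -4.196397, -p*log2(p) = 0.228894
  p = 6/55 = 0.109091: log2(p) = -3.196397, -p*log2(p) = 0.348698
  p = 14/55 = 0.254545: log2(p) = -1.974005, -p*log2(p) = 0.502474
  p = 16/55 = 0.290909: log2(p) = -1.781360, -p*log2(p) = 0.518214
  p = 7/55 = 0.127273: log2(p) = -2.974005, -p*log2(p) = 0.378510
  p = 9/55 = 0.163636: log2(p) = -2.611435, -p*log2(p) = 0.427326
H = 0.228894 + 0.348698 + 0.502474 + 0.518214 + 0.378510 + 0.427326 = 2.404116

H = 2.4041 bits/symbol


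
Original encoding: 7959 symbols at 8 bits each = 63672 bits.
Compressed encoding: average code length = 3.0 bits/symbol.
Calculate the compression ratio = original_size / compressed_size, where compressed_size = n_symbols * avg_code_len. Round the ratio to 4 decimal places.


original_size = n_symbols * orig_bits = 7959 * 8 = 63672 bits
compressed_size = n_symbols * avg_code_len = 7959 * 3.0 = 23877.0 bits
ratio = original_size / compressed_size = 63672 / 23877.0 = 2.6667

Compression ratio = 2.6667


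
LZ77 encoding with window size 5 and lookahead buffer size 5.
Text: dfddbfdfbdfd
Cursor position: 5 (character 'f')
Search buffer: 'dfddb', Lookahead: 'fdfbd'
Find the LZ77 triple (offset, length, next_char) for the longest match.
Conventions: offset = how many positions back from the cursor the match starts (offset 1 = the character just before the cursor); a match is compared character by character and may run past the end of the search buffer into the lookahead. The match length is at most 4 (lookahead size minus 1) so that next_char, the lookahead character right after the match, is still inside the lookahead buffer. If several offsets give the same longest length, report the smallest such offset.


Try each offset into the search buffer:
  offset=1 (pos 4, char 'b'): match length 0
  offset=2 (pos 3, char 'd'): match length 0
  offset=3 (pos 2, char 'd'): match length 0
  offset=4 (pos 1, char 'f'): match length 2
  offset=5 (pos 0, char 'd'): match length 0
Longest match has length 2 at offset 4.
next_char = character at position 5 + 2 = 7 -> 'f'

Best match: offset=4, length=2 (matching 'fd' starting at position 1)
LZ77 triple: (4, 2, 'f')


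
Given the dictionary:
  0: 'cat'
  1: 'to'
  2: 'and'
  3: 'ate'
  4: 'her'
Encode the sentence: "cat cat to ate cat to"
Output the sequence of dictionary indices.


Look up each word in the dictionary:
  'cat' -> 0
  'cat' -> 0
  'to' -> 1
  'ate' -> 3
  'cat' -> 0
  'to' -> 1

Encoded: [0, 0, 1, 3, 0, 1]


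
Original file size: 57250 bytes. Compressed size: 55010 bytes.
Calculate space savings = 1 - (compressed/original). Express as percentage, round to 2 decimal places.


ratio = compressed/original = 55010/57250 = 0.960873
savings = 1 - ratio = 1 - 0.960873 = 0.039127
as a percentage: 0.039127 * 100 = 3.91%

Space savings = 1 - 55010/57250 = 3.91%


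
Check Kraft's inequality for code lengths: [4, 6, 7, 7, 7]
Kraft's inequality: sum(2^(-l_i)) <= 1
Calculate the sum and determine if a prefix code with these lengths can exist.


Sum = 2^(-4) + 2^(-6) + 2^(-7) + 2^(-7) + 2^(-7)
    = 0.0625 + 0.015625 + 0.0078125 + 0.0078125 + 0.0078125
    = 13/128 = 0.1015625
Since 0.1015625 <= 1, Kraft's inequality IS satisfied.
A prefix code with these lengths CAN exist.

Kraft sum = 0.1015625. Satisfied.


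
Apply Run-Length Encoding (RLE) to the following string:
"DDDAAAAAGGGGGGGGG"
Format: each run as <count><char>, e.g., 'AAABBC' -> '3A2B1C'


Scanning runs left to right:
  i=0: run of 'D' x 3 -> '3D'
  i=3: run of 'A' x 5 -> '5A'
  i=8: run of 'G' x 9 -> '9G'

RLE = 3D5A9G


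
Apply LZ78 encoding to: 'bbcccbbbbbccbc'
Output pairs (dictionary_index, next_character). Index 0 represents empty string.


LZ78 encoding steps:
Dictionary: {0: ''}
Step 1: w='' (idx 0), next='b' -> output (0, 'b'), add 'b' as idx 1
Step 2: w='b' (idx 1), next='c' -> output (1, 'c'), add 'bc' as idx 2
Step 3: w='' (idx 0), next='c' -> output (0, 'c'), add 'c' as idx 3
Step 4: w='c' (idx 3), next='b' -> output (3, 'b'), add 'cb' as idx 4
Step 5: w='b' (idx 1), next='b' -> output (1, 'b'), add 'bb' as idx 5
Step 6: w='bb' (idx 5), next='c' -> output (5, 'c'), add 'bbc' as idx 6
Step 7: w='cb' (idx 4), next='c' -> output (4, 'c'), add 'cbc' as idx 7


Encoded: [(0, 'b'), (1, 'c'), (0, 'c'), (3, 'b'), (1, 'b'), (5, 'c'), (4, 'c')]


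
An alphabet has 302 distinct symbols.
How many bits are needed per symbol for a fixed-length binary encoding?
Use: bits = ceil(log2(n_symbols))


log2(302) = 8.2384
Bracket: 2^8 = 256 < 302 <= 2^9 = 512
So ceil(log2(302)) = 9

bits = ceil(log2(302)) = ceil(8.2384) = 9 bits


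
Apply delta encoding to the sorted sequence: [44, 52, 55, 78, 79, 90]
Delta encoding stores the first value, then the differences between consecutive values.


First value: 44
Deltas:
  52 - 44 = 8
  55 - 52 = 3
  78 - 55 = 23
  79 - 78 = 1
  90 - 79 = 11


Delta encoded: [44, 8, 3, 23, 1, 11]


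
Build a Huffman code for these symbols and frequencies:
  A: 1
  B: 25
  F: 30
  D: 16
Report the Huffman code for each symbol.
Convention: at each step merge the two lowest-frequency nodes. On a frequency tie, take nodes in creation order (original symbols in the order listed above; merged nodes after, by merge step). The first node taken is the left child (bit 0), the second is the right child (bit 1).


Huffman tree construction:
Step 1: Merge A(1) + D(16) = 17
Step 2: Merge (A+D)(17) + B(25) = 42
Step 3: Merge F(30) + ((A+D)+B)(42) = 72
Read each symbol's code off the tree from the root (left child = 0, right child = 1).

Codes:
  A: 100 (length 3)
  B: 11 (length 2)
  F: 0 (length 1)
  D: 101 (length 3)
Average code length: 131/72 = 1.8194 bits/symbol


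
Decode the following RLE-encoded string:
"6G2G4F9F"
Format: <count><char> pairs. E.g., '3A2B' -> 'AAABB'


Expanding each <count><char> pair:
  6G -> 'GGGGGG'
  2G -> 'GG'
  4F -> 'FFFF'
  9F -> 'FFFFFFFFF'

Decoded = GGGGGGGGFFFFFFFFFFFFF


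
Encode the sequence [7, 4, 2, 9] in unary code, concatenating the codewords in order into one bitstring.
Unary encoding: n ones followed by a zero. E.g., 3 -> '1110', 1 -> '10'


Encode each number as n ones followed by a terminating 0:
  7 -> 11111110 (8 bits)
  4 -> 11110 (5 bits)
  2 -> 110 (3 bits)
  9 -> 1111111110 (10 bits)
Total length = 8 + 5 + 3 + 10 = 26 bits.

Unary([7, 4, 2, 9]) = 11111110111101101111111110 (26 bits)


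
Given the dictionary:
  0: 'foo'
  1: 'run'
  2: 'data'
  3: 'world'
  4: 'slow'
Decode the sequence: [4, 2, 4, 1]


Look up each index in the dictionary:
  4 -> 'slow'
  2 -> 'data'
  4 -> 'slow'
  1 -> 'run'

Decoded: "slow data slow run"


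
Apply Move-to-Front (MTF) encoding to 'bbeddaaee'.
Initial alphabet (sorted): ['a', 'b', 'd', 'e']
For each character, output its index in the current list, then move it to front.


MTF encoding:
'b': index 1 in ['a', 'b', 'd', 'e'] -> ['b', 'a', 'd', 'e']
'b': index 0 in ['b', 'a', 'd', 'e'] -> ['b', 'a', 'd', 'e']
'e': index 3 in ['b', 'a', 'd', 'e'] -> ['e', 'b', 'a', 'd']
'd': index 3 in ['e', 'b', 'a', 'd'] -> ['d', 'e', 'b', 'a']
'd': index 0 in ['d', 'e', 'b', 'a'] -> ['d', 'e', 'b', 'a']
'a': index 3 in ['d', 'e', 'b', 'a'] -> ['a', 'd', 'e', 'b']
'a': index 0 in ['a', 'd', 'e', 'b'] -> ['a', 'd', 'e', 'b']
'e': index 2 in ['a', 'd', 'e', 'b'] -> ['e', 'a', 'd', 'b']
'e': index 0 in ['e', 'a', 'd', 'b'] -> ['e', 'a', 'd', 'b']


Output: [1, 0, 3, 3, 0, 3, 0, 2, 0]


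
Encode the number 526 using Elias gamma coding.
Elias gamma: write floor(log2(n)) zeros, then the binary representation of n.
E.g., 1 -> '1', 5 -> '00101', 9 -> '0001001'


num_bits = floor(log2(526)) + 1 = 10
leading_zeros = num_bits - 1 = 9
binary(526) = 1000001110

Elias gamma(526) = '000000000' + '1000001110' = 0000000001000001110 (19 bits)


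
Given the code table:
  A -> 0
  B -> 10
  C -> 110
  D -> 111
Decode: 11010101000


Decoding:
110 -> C
10 -> B
10 -> B
10 -> B
0 -> A
0 -> A


Result: CBBBAA


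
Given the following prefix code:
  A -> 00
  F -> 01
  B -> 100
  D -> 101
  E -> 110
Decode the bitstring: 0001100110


Decoding step by step:
Bits 00 -> A
Bits 01 -> F
Bits 100 -> B
Bits 110 -> E


Decoded message: AFBE


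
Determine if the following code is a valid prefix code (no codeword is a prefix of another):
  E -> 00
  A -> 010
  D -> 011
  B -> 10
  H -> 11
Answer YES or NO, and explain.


Checking each pair (does one codeword prefix another?):
  E='00' vs A='010': no prefix
  E='00' vs D='011': no prefix
  E='00' vs B='10': no prefix
  E='00' vs H='11': no prefix
  A='010' vs E='00': no prefix
  A='010' vs D='011': no prefix
  A='010' vs B='10': no prefix
  A='010' vs H='11': no prefix
  D='011' vs E='00': no prefix
  D='011' vs A='010': no prefix
  D='011' vs B='10': no prefix
  D='011' vs H='11': no prefix
  B='10' vs E='00': no prefix
  B='10' vs A='010': no prefix
  B='10' vs D='011': no prefix
  B='10' vs H='11': no prefix
  H='11' vs E='00': no prefix
  H='11' vs A='010': no prefix
  H='11' vs D='011': no prefix
  H='11' vs B='10': no prefix
No violation found over all pairs.

YES -- this is a valid prefix code. No codeword is a prefix of any other codeword.


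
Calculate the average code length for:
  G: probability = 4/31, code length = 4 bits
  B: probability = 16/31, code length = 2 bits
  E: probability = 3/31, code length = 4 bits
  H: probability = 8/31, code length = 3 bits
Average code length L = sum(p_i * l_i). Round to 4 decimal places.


Weighted contributions p_i * l_i:
  G: (4/31) * 4 = 16/31
  B: (16/31) * 2 = 32/31
  E: (3/31) * 4 = 12/31
  H: (8/31) * 3 = 24/31
Sum = (16 + 32 + 12 + 24)/31 = 84/31

L = 84/31 = 2.7097 bits/symbol


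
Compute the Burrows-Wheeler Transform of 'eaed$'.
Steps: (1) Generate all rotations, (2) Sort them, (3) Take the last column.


Rotations (sorted):
  0: $eaed -> last char: d
  1: aed$e -> last char: e
  2: d$eae -> last char: e
  3: eaed$ -> last char: $
  4: ed$ea -> last char: a


BWT = dee$a


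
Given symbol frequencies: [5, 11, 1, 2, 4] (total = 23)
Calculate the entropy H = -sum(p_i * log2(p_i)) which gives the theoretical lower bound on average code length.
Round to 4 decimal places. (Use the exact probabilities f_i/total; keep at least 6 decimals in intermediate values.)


Per-symbol terms -p_i * log2(p_i) with p_i = f_i/23:
  p = 5/23 = 0.217391: log2(p) = -2.201634, -p*log2(p) = 0.478616
  p = 11/23 = 0.478261: log2(p) = -1.064130, -p*log2(p) = 0.508932
  p = 1/23 = 0.043478: log2(p) = -4.523562, -p*log2(p) = 0.196677
  p = 2/23 = 0.086957: log2(p) = -3.523562, -p*log2(p) = 0.306397
  p = 4/23 = 0.173913: log2(p) = -2.523562, -p*log2(p) = 0.438880
H = 0.478616 + 0.508932 + 0.196677 + 0.306397 + 0.438880 = 1.929502

H = 1.9295 bits/symbol


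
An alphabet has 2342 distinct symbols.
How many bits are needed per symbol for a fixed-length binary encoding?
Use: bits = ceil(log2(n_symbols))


log2(2342) = 11.1935
Bracket: 2^11 = 2048 < 2342 <= 2^12 = 4096
So ceil(log2(2342)) = 12

bits = ceil(log2(2342)) = ceil(11.1935) = 12 bits


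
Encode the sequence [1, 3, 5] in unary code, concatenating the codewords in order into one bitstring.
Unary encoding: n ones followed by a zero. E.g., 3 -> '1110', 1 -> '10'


Encode each number as n ones followed by a terminating 0:
  1 -> 10 (2 bits)
  3 -> 1110 (4 bits)
  5 -> 111110 (6 bits)
Total length = 2 + 4 + 6 = 12 bits.

Unary([1, 3, 5]) = 101110111110 (12 bits)


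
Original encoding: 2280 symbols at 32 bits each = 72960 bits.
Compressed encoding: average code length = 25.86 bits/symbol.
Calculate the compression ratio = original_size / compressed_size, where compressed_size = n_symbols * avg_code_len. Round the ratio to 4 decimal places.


original_size = n_symbols * orig_bits = 2280 * 32 = 72960 bits
compressed_size = n_symbols * avg_code_len = 2280 * 25.86 = 58960.8 bits
ratio = original_size / compressed_size = 72960 / 58960.8 = 1.2374

Compression ratio = 1.2374


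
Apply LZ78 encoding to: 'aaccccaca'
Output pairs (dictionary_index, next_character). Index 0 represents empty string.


LZ78 encoding steps:
Dictionary: {0: ''}
Step 1: w='' (idx 0), next='a' -> output (0, 'a'), add 'a' as idx 1
Step 2: w='a' (idx 1), next='c' -> output (1, 'c'), add 'ac' as idx 2
Step 3: w='' (idx 0), next='c' -> output (0, 'c'), add 'c' as idx 3
Step 4: w='c' (idx 3), next='c' -> output (3, 'c'), add 'cc' as idx 4
Step 5: w='ac' (idx 2), next='a' -> output (2, 'a'), add 'aca' as idx 5


Encoded: [(0, 'a'), (1, 'c'), (0, 'c'), (3, 'c'), (2, 'a')]


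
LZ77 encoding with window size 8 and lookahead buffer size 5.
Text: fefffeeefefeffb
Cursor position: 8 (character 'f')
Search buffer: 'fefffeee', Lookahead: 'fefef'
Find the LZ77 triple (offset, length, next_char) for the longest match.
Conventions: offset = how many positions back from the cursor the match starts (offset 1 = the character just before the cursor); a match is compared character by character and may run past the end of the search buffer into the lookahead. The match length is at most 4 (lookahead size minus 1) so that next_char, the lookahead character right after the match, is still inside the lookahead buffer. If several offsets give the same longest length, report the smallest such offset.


Try each offset into the search buffer:
  offset=1 (pos 7, char 'e'): match length 0
  offset=2 (pos 6, char 'e'): match length 0
  offset=3 (pos 5, char 'e'): match length 0
  offset=4 (pos 4, char 'f'): match length 2
  offset=5 (pos 3, char 'f'): match length 1
  offset=6 (pos 2, char 'f'): match length 1
  offset=7 (pos 1, char 'e'): match length 0
  offset=8 (pos 0, char 'f'): match length 3
Longest match has length 3 at offset 8.
next_char = character at position 8 + 3 = 11 -> 'e'

Best match: offset=8, length=3 (matching 'fef' starting at position 0)
LZ77 triple: (8, 3, 'e')


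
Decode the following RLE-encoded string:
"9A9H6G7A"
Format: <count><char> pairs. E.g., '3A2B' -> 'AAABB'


Expanding each <count><char> pair:
  9A -> 'AAAAAAAAA'
  9H -> 'HHHHHHHHH'
  6G -> 'GGGGGG'
  7A -> 'AAAAAAA'

Decoded = AAAAAAAAAHHHHHHHHHGGGGGGAAAAAAA


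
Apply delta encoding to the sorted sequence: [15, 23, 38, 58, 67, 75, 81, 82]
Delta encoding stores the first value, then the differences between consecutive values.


First value: 15
Deltas:
  23 - 15 = 8
  38 - 23 = 15
  58 - 38 = 20
  67 - 58 = 9
  75 - 67 = 8
  81 - 75 = 6
  82 - 81 = 1


Delta encoded: [15, 8, 15, 20, 9, 8, 6, 1]


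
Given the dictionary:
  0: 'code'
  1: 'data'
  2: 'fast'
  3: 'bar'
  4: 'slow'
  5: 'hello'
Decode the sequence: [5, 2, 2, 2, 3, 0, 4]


Look up each index in the dictionary:
  5 -> 'hello'
  2 -> 'fast'
  2 -> 'fast'
  2 -> 'fast'
  3 -> 'bar'
  0 -> 'code'
  4 -> 'slow'

Decoded: "hello fast fast fast bar code slow"


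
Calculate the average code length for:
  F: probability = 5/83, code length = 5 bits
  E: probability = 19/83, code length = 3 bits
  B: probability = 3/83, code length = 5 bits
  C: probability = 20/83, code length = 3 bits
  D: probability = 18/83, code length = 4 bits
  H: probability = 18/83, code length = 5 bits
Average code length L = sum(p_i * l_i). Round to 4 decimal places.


Weighted contributions p_i * l_i:
  F: (5/83) * 5 = 25/83
  E: (19/83) * 3 = 57/83
  B: (3/83) * 5 = 15/83
  C: (20/83) * 3 = 60/83
  D: (18/83) * 4 = 72/83
  H: (18/83) * 5 = 90/83
Sum = (25 + 57 + 15 + 60 + 72 + 90)/83 = 319/83

L = 319/83 = 3.8434 bits/symbol


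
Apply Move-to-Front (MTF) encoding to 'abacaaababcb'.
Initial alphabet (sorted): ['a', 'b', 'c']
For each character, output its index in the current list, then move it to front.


MTF encoding:
'a': index 0 in ['a', 'b', 'c'] -> ['a', 'b', 'c']
'b': index 1 in ['a', 'b', 'c'] -> ['b', 'a', 'c']
'a': index 1 in ['b', 'a', 'c'] -> ['a', 'b', 'c']
'c': index 2 in ['a', 'b', 'c'] -> ['c', 'a', 'b']
'a': index 1 in ['c', 'a', 'b'] -> ['a', 'c', 'b']
'a': index 0 in ['a', 'c', 'b'] -> ['a', 'c', 'b']
'a': index 0 in ['a', 'c', 'b'] -> ['a', 'c', 'b']
'b': index 2 in ['a', 'c', 'b'] -> ['b', 'a', 'c']
'a': index 1 in ['b', 'a', 'c'] -> ['a', 'b', 'c']
'b': index 1 in ['a', 'b', 'c'] -> ['b', 'a', 'c']
'c': index 2 in ['b', 'a', 'c'] -> ['c', 'b', 'a']
'b': index 1 in ['c', 'b', 'a'] -> ['b', 'c', 'a']


Output: [0, 1, 1, 2, 1, 0, 0, 2, 1, 1, 2, 1]


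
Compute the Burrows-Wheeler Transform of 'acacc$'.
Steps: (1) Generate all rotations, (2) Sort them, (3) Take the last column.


Rotations (sorted):
  0: $acacc -> last char: c
  1: acacc$ -> last char: $
  2: acc$ac -> last char: c
  3: c$acac -> last char: c
  4: cacc$a -> last char: a
  5: cc$aca -> last char: a


BWT = c$ccaa


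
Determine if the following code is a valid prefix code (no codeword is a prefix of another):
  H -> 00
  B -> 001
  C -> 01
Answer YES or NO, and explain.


Checking each pair (does one codeword prefix another?):
  H='00' vs B='001': prefix -- VIOLATION

NO -- this is NOT a valid prefix code. H (00) is a prefix of B (001).


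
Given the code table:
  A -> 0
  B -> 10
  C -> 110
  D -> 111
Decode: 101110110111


Decoding:
10 -> B
111 -> D
0 -> A
110 -> C
111 -> D


Result: BDACD


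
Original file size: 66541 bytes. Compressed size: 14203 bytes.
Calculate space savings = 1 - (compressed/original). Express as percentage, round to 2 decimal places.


ratio = compressed/original = 14203/66541 = 0.213447
savings = 1 - ratio = 1 - 0.213447 = 0.786553
as a percentage: 0.786553 * 100 = 78.66%

Space savings = 1 - 14203/66541 = 78.66%


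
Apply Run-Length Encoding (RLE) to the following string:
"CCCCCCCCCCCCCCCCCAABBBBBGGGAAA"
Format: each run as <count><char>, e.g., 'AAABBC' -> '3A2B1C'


Scanning runs left to right:
  i=0: run of 'C' x 17 -> '17C'
  i=17: run of 'A' x 2 -> '2A'
  i=19: run of 'B' x 5 -> '5B'
  i=24: run of 'G' x 3 -> '3G'
  i=27: run of 'A' x 3 -> '3A'

RLE = 17C2A5B3G3A


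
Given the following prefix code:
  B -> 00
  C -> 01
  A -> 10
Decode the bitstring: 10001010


Decoding step by step:
Bits 10 -> A
Bits 00 -> B
Bits 10 -> A
Bits 10 -> A


Decoded message: ABAA


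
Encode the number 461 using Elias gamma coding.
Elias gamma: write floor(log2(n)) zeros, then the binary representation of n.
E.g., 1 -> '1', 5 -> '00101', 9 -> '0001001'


num_bits = floor(log2(461)) + 1 = 9
leading_zeros = num_bits - 1 = 8
binary(461) = 111001101

Elias gamma(461) = '00000000' + '111001101' = 00000000111001101 (17 bits)


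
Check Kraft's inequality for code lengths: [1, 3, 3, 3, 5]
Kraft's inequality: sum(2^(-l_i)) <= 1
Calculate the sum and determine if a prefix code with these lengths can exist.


Sum = 2^(-1) + 2^(-3) + 2^(-3) + 2^(-3) + 2^(-5)
    = 0.5 + 0.125 + 0.125 + 0.125 + 0.03125
    = 29/32 = 0.90625
Since 0.90625 <= 1, Kraft's inequality IS satisfied.
A prefix code with these lengths CAN exist.

Kraft sum = 0.90625. Satisfied.


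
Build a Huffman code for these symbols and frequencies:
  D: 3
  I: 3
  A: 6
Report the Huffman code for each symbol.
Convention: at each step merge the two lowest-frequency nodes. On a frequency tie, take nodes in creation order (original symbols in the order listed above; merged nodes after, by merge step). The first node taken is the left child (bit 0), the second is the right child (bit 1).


Huffman tree construction:
Step 1: Merge D(3) + I(3) = 6
Step 2: Merge A(6) + (D+I)(6) = 12
Read each symbol's code off the tree from the root (left child = 0, right child = 1).

Codes:
  D: 10 (length 2)
  I: 11 (length 2)
  A: 0 (length 1)
Average code length: 18/12 = 1.5000 bits/symbol


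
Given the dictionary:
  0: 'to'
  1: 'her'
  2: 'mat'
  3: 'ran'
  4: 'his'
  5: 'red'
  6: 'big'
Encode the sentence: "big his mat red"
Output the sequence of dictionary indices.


Look up each word in the dictionary:
  'big' -> 6
  'his' -> 4
  'mat' -> 2
  'red' -> 5

Encoded: [6, 4, 2, 5]


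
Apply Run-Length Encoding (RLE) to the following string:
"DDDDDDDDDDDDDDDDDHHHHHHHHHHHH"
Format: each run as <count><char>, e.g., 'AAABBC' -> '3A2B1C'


Scanning runs left to right:
  i=0: run of 'D' x 17 -> '17D'
  i=17: run of 'H' x 12 -> '12H'

RLE = 17D12H


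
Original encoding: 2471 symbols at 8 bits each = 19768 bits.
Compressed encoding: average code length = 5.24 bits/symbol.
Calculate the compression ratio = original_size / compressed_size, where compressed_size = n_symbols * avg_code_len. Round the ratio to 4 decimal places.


original_size = n_symbols * orig_bits = 2471 * 8 = 19768 bits
compressed_size = n_symbols * avg_code_len = 2471 * 5.24 = 12948.04 bits
ratio = original_size / compressed_size = 19768 / 12948.04 = 1.5267

Compression ratio = 1.5267


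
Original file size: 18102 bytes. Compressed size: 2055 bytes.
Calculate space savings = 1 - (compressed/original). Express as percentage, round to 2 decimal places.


ratio = compressed/original = 2055/18102 = 0.113523
savings = 1 - ratio = 1 - 0.113523 = 0.886477
as a percentage: 0.886477 * 100 = 88.65%

Space savings = 1 - 2055/18102 = 88.65%


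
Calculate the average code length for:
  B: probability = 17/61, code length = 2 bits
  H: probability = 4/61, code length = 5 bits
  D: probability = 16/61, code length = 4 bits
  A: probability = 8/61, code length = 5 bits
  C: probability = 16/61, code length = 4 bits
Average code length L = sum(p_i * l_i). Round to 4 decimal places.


Weighted contributions p_i * l_i:
  B: (17/61) * 2 = 34/61
  H: (4/61) * 5 = 20/61
  D: (16/61) * 4 = 64/61
  A: (8/61) * 5 = 40/61
  C: (16/61) * 4 = 64/61
Sum = (34 + 20 + 64 + 40 + 64)/61 = 222/61

L = 222/61 = 3.6393 bits/symbol


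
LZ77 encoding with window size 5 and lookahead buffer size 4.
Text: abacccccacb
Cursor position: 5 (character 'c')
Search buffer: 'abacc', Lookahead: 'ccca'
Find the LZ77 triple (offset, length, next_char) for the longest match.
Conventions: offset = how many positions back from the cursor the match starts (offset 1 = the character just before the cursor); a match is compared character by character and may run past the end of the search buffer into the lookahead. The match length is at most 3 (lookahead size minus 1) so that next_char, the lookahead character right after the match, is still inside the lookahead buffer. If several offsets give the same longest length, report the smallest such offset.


Try each offset into the search buffer:
  offset=1 (pos 4, char 'c'): match length 3
  offset=2 (pos 3, char 'c'): match length 3
  offset=3 (pos 2, char 'a'): match length 0
  offset=4 (pos 1, char 'b'): match length 0
  offset=5 (pos 0, char 'a'): match length 0
Longest match has length 3, found at offsets 1, 2; take the smallest, offset 1.
next_char = character at position 5 + 3 = 8 -> 'a'

Best match: offset=1, length=3 (matching 'ccc' starting at position 4)
LZ77 triple: (1, 3, 'a')


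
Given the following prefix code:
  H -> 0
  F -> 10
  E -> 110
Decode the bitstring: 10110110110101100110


Decoding step by step:
Bits 10 -> F
Bits 110 -> E
Bits 110 -> E
Bits 110 -> E
Bits 10 -> F
Bits 110 -> E
Bits 0 -> H
Bits 110 -> E


Decoded message: FEEEFEHE


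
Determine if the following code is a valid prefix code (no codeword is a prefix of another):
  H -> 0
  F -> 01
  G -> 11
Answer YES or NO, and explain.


Checking each pair (does one codeword prefix another?):
  H='0' vs F='01': prefix -- VIOLATION

NO -- this is NOT a valid prefix code. H (0) is a prefix of F (01).


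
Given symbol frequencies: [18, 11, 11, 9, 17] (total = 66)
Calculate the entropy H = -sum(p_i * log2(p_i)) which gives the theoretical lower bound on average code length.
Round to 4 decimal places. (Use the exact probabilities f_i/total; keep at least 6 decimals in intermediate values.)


Per-symbol terms -p_i * log2(p_i) with p_i = f_i/66:
  p = 18/66 = 0.272727: log2(p) = -1.874469, -p*log2(p) = 0.511219
  p = 11/66 = 0.166667: log2(p) = -2.584963, -p*log2(p) = 0.430827
  p = 11/66 = 0.166667: log2(p) = -2.584963, -p*log2(p) = 0.430827
  p = 9/66 = 0.136364: log2(p) = -2.874469, -p*log2(p) = 0.391973
  p = 17/66 = 0.257576: log2(p) = -1.956931, -p*log2(p) = 0.504058
H = 0.511219 + 0.430827 + 0.430827 + 0.391973 + 0.504058 = 2.268904

H = 2.2689 bits/symbol


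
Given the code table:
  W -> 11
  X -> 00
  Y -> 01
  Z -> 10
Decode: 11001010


Decoding:
11 -> W
00 -> X
10 -> Z
10 -> Z


Result: WXZZ


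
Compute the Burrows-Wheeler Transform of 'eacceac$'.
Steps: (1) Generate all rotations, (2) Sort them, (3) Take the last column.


Rotations (sorted):
  0: $eacceac -> last char: c
  1: ac$eacce -> last char: e
  2: acceac$e -> last char: e
  3: c$eaccea -> last char: a
  4: cceac$ea -> last char: a
  5: ceac$eac -> last char: c
  6: eac$eacc -> last char: c
  7: eacceac$ -> last char: $


BWT = ceeaacc$


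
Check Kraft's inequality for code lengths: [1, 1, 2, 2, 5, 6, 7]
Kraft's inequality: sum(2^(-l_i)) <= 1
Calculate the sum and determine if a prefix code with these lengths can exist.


Sum = 2^(-1) + 2^(-1) + 2^(-2) + 2^(-2) + 2^(-5) + 2^(-6) + 2^(-7)
    = 0.5 + 0.5 + 0.25 + 0.25 + 0.03125 + 0.015625 + 0.0078125
    = 199/128 = 1.5546875
Since 1.5546875 > 1, Kraft's inequality is NOT satisfied.
A prefix code with these lengths CANNOT exist.

Kraft sum = 1.5546875. Not satisfied.


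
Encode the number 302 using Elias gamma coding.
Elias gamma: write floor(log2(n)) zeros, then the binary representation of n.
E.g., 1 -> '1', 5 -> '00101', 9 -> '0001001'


num_bits = floor(log2(302)) + 1 = 9
leading_zeros = num_bits - 1 = 8
binary(302) = 100101110

Elias gamma(302) = '00000000' + '100101110' = 00000000100101110 (17 bits)


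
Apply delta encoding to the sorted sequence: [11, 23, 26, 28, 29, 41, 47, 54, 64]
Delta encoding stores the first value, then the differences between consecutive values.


First value: 11
Deltas:
  23 - 11 = 12
  26 - 23 = 3
  28 - 26 = 2
  29 - 28 = 1
  41 - 29 = 12
  47 - 41 = 6
  54 - 47 = 7
  64 - 54 = 10


Delta encoded: [11, 12, 3, 2, 1, 12, 6, 7, 10]


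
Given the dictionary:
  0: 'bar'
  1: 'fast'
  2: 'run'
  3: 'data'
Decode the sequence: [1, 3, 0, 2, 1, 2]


Look up each index in the dictionary:
  1 -> 'fast'
  3 -> 'data'
  0 -> 'bar'
  2 -> 'run'
  1 -> 'fast'
  2 -> 'run'

Decoded: "fast data bar run fast run"


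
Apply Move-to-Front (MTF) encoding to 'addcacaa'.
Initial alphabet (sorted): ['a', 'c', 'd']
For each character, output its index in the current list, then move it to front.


MTF encoding:
'a': index 0 in ['a', 'c', 'd'] -> ['a', 'c', 'd']
'd': index 2 in ['a', 'c', 'd'] -> ['d', 'a', 'c']
'd': index 0 in ['d', 'a', 'c'] -> ['d', 'a', 'c']
'c': index 2 in ['d', 'a', 'c'] -> ['c', 'd', 'a']
'a': index 2 in ['c', 'd', 'a'] -> ['a', 'c', 'd']
'c': index 1 in ['a', 'c', 'd'] -> ['c', 'a', 'd']
'a': index 1 in ['c', 'a', 'd'] -> ['a', 'c', 'd']
'a': index 0 in ['a', 'c', 'd'] -> ['a', 'c', 'd']


Output: [0, 2, 0, 2, 2, 1, 1, 0]


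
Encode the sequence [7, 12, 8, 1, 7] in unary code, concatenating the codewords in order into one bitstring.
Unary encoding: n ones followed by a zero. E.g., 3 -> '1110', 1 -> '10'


Encode each number as n ones followed by a terminating 0:
  7 -> 11111110 (8 bits)
  12 -> 1111111111110 (13 bits)
  8 -> 111111110 (9 bits)
  1 -> 10 (2 bits)
  7 -> 11111110 (8 bits)
Total length = 8 + 13 + 9 + 2 + 8 = 40 bits.

Unary([7, 12, 8, 1, 7]) = 1111111011111111111101111111101011111110 (40 bits)


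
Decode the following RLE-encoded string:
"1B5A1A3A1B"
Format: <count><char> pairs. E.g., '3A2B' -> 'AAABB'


Expanding each <count><char> pair:
  1B -> 'B'
  5A -> 'AAAAA'
  1A -> 'A'
  3A -> 'AAA'
  1B -> 'B'

Decoded = BAAAAAAAAAB


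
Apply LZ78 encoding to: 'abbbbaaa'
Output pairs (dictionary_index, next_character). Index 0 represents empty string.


LZ78 encoding steps:
Dictionary: {0: ''}
Step 1: w='' (idx 0), next='a' -> output (0, 'a'), add 'a' as idx 1
Step 2: w='' (idx 0), next='b' -> output (0, 'b'), add 'b' as idx 2
Step 3: w='b' (idx 2), next='b' -> output (2, 'b'), add 'bb' as idx 3
Step 4: w='b' (idx 2), next='a' -> output (2, 'a'), add 'ba' as idx 4
Step 5: w='a' (idx 1), next='a' -> output (1, 'a'), add 'aa' as idx 5


Encoded: [(0, 'a'), (0, 'b'), (2, 'b'), (2, 'a'), (1, 'a')]


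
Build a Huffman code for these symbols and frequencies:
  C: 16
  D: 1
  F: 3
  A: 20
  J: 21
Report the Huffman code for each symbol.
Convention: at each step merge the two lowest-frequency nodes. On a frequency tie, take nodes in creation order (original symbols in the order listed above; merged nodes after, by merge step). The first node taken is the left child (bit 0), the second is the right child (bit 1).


Huffman tree construction:
Step 1: Merge D(1) + F(3) = 4
Step 2: Merge (D+F)(4) + C(16) = 20
Step 3: Merge A(20) + ((D+F)+C)(20) = 40
Step 4: Merge J(21) + (A+((D+F)+C))(40) = 61
Read each symbol's code off the tree from the root (left child = 0, right child = 1).

Codes:
  C: 111 (length 3)
  D: 1100 (length 4)
  F: 1101 (length 4)
  A: 10 (length 2)
  J: 0 (length 1)
Average code length: 125/61 = 2.0492 bits/symbol


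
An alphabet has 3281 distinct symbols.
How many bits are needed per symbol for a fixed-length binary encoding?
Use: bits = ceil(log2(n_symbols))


log2(3281) = 11.6799
Bracket: 2^11 = 2048 < 3281 <= 2^12 = 4096
So ceil(log2(3281)) = 12

bits = ceil(log2(3281)) = ceil(11.6799) = 12 bits


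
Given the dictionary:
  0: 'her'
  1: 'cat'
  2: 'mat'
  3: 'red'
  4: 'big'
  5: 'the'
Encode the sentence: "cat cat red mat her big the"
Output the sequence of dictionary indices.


Look up each word in the dictionary:
  'cat' -> 1
  'cat' -> 1
  'red' -> 3
  'mat' -> 2
  'her' -> 0
  'big' -> 4
  'the' -> 5

Encoded: [1, 1, 3, 2, 0, 4, 5]


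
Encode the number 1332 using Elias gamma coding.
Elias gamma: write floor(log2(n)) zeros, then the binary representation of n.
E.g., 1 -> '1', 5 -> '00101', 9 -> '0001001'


num_bits = floor(log2(1332)) + 1 = 11
leading_zeros = num_bits - 1 = 10
binary(1332) = 10100110100

Elias gamma(1332) = '0000000000' + '10100110100' = 000000000010100110100 (21 bits)


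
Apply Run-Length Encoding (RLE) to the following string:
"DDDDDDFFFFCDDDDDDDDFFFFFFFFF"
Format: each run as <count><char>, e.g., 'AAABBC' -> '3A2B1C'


Scanning runs left to right:
  i=0: run of 'D' x 6 -> '6D'
  i=6: run of 'F' x 4 -> '4F'
  i=10: run of 'C' x 1 -> '1C'
  i=11: run of 'D' x 8 -> '8D'
  i=19: run of 'F' x 9 -> '9F'

RLE = 6D4F1C8D9F


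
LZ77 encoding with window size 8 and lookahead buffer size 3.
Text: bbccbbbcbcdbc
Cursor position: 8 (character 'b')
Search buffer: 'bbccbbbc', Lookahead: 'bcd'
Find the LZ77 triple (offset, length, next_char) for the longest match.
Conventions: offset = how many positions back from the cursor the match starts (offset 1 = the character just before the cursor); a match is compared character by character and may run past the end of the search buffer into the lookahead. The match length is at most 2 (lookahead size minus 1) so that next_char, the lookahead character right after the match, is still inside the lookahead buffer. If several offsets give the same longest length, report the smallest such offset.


Try each offset into the search buffer:
  offset=1 (pos 7, char 'c'): match length 0
  offset=2 (pos 6, char 'b'): match length 2
  offset=3 (pos 5, char 'b'): match length 1
  offset=4 (pos 4, char 'b'): match length 1
  offset=5 (pos 3, char 'c'): match length 0
  offset=6 (pos 2, char 'c'): match length 0
  offset=7 (pos 1, char 'b'): match length 2
  offset=8 (pos 0, char 'b'): match length 1
Longest match has length 2, found at offsets 2, 7; take the smallest, offset 2.
next_char = character at position 8 + 2 = 10 -> 'd'

Best match: offset=2, length=2 (matching 'bc' starting at position 6)
LZ77 triple: (2, 2, 'd')


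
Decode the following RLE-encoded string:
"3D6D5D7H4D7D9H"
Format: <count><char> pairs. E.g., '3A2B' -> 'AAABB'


Expanding each <count><char> pair:
  3D -> 'DDD'
  6D -> 'DDDDDD'
  5D -> 'DDDDD'
  7H -> 'HHHHHHH'
  4D -> 'DDDD'
  7D -> 'DDDDDDD'
  9H -> 'HHHHHHHHH'

Decoded = DDDDDDDDDDDDDDHHHHHHHDDDDDDDDDDDHHHHHHHHH


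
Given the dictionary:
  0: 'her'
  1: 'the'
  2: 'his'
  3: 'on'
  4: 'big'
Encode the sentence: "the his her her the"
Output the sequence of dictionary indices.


Look up each word in the dictionary:
  'the' -> 1
  'his' -> 2
  'her' -> 0
  'her' -> 0
  'the' -> 1

Encoded: [1, 2, 0, 0, 1]


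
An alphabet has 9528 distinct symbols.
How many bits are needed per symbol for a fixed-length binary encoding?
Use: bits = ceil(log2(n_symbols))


log2(9528) = 13.218
Bracket: 2^13 = 8192 < 9528 <= 2^14 = 16384
So ceil(log2(9528)) = 14

bits = ceil(log2(9528)) = ceil(13.218) = 14 bits


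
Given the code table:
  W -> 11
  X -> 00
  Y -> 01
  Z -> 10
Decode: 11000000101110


Decoding:
11 -> W
00 -> X
00 -> X
00 -> X
10 -> Z
11 -> W
10 -> Z


Result: WXXXZWZ


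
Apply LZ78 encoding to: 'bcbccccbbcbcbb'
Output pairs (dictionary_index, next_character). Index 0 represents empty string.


LZ78 encoding steps:
Dictionary: {0: ''}
Step 1: w='' (idx 0), next='b' -> output (0, 'b'), add 'b' as idx 1
Step 2: w='' (idx 0), next='c' -> output (0, 'c'), add 'c' as idx 2
Step 3: w='b' (idx 1), next='c' -> output (1, 'c'), add 'bc' as idx 3
Step 4: w='c' (idx 2), next='c' -> output (2, 'c'), add 'cc' as idx 4
Step 5: w='c' (idx 2), next='b' -> output (2, 'b'), add 'cb' as idx 5
Step 6: w='bc' (idx 3), next='b' -> output (3, 'b'), add 'bcb' as idx 6
Step 7: w='cb' (idx 5), next='b' -> output (5, 'b'), add 'cbb' as idx 7


Encoded: [(0, 'b'), (0, 'c'), (1, 'c'), (2, 'c'), (2, 'b'), (3, 'b'), (5, 'b')]
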